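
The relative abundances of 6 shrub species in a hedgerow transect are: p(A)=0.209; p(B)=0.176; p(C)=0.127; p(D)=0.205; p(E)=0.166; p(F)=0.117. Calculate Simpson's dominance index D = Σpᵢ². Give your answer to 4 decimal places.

D = 0.209² + 0.176² + 0.127² + 0.205² + 0.166² + 0.117² = 0.043681 + 0.030976 + 0.016129 + 0.042025 + 0.027556 + 0.013689 = 0.174056 (working shown to 6 dp, full precision carried).
To 4 decimal places, D = 0.1741.

0.1741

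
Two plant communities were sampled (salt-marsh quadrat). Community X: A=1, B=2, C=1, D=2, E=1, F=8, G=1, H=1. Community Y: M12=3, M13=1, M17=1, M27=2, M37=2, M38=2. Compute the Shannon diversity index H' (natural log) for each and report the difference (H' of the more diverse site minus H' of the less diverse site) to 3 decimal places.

Community X: N=17, proportions 0.05882, 0.11765, 0.05882, 0.11765, 0.05882, 0.47059, 0.05882, 0.05882, giving H' = 1.69156 (working shown to 5 dp, full precision carried).
Community Y: N=11, proportions 0.27273, 0.09091, 0.09091, 0.18182, 0.18182, 0.18182, giving H' = 1.72019.
Difference = |1.69156 − 1.72019| = 0.02863, i.e. 0.029 to 3 decimal places.

0.029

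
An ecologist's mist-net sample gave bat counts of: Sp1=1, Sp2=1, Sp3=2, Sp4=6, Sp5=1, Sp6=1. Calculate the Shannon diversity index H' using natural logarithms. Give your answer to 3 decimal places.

Total N = 1+1+2+6+1+1 = 12, so the proportions are 0.08333, 0.08333, 0.16667, 0.5, 0.08333, 0.08333 (working shown to 5 dp, full precision carried).
Each pᵢ ln pᵢ term: 0.08333×(-2.48491)=-0.20708, 0.08333×(-2.48491)=-0.20708, 0.16667×(-1.79176)=-0.29863, 0.5×(-0.69315)=-0.34657, 0.08333×(-2.48491)=-0.20708, 0.08333×(-2.48491)=-0.20708.
Sum = -1.47350, so H' = 1.474.

1.474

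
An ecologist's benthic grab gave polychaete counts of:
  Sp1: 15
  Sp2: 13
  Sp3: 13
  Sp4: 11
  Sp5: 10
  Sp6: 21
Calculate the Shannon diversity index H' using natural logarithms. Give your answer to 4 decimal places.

1.7604

Total N = 15+13+13+11+10+21 = 83, so the proportions are 0.180723, 0.156627, 0.156627, 0.13253, 0.120482, 0.253012 (working shown to 6 dp, full precision carried).
Each pᵢ ln pᵢ term: 0.180723×(-1.710790)=-0.309179, 0.156627×(-1.853891)=-0.290369, 0.156627×(-1.853891)=-0.290369, 0.13253×(-2.020945)=-0.267836, 0.120482×(-2.116256)=-0.254971, 0.253012×(-1.374318)=-0.347719.
Sum = -1.760442, so H' = 1.7604.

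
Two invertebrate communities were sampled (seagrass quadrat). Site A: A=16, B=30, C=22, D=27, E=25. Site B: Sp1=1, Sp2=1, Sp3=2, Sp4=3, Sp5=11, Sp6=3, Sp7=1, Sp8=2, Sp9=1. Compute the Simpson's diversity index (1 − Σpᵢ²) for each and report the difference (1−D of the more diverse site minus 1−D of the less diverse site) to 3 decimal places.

Site A: N=120, proportions 0.13333, 0.25, 0.18333, 0.225, 0.20833, giving 1−D = 0.79208 (working shown to 5 dp, full precision carried).
Site B: N=25, proportions 0.04, 0.04, 0.08, 0.12, 0.44, 0.12, 0.04, 0.08, 0.04, giving 1−D = 0.75840.
Difference = |0.79208 − 0.75840| = 0.03368, i.e. 0.034 to 3 decimal places.

0.034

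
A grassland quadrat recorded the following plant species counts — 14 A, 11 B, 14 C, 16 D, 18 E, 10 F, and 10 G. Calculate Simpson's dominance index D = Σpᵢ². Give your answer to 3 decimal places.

Total N = 14+11+14+16+18+10+10 = 93, so the proportions are 0.150538, 0.11828, 0.150538, 0.172043, 0.193548, 0.107527, 0.107527 (working shown to 6 dp, full precision carried).
D = 0.150538² + 0.11828² + 0.150538² + 0.172043² + 0.193548² + 0.107527² + 0.107527² = 0.022662 + 0.013990 + 0.022662 + 0.029599 + 0.037461 + 0.011562 + 0.011562 = 0.149497.
To 3 decimal places, D = 0.149.

0.149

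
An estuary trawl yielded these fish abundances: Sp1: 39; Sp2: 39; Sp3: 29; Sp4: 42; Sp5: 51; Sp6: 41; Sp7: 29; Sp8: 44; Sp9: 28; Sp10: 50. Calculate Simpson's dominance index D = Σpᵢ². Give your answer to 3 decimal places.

Total N = 39+39+29+42+51+41+29+44+28+50 = 392, so the proportions are 0.09949, 0.09949, 0.07398, 0.10714, 0.1301, 0.10459, 0.07398, 0.11224, 0.07143, 0.12755 (working shown to 5 dp, full precision carried).
D = 0.09949² + 0.09949² + 0.07398² + 0.10714² + 0.1301² + 0.10459² + 0.07398² + 0.11224² + 0.07143² + 0.12755² = 0.00990 + 0.00990 + 0.00547 + 0.01148 + 0.01693 + 0.01094 + 0.00547 + 0.01260 + 0.00510 + 0.01627 = 0.10406.
To 3 decimal places, D = 0.104.

0.104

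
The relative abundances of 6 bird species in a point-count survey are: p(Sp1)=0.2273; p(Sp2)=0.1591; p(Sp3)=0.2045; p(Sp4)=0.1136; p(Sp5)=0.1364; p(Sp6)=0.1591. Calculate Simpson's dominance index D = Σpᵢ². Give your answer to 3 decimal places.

0.176

D = 0.2273² + 0.1591² + 0.2045² + 0.1136² + 0.1364² + 0.1591² = 0.05167 + 0.02531 + 0.04182 + 0.01290 + 0.01860 + 0.02531 = 0.17562 (working shown to 5 dp, full precision carried).
To 3 decimal places, D = 0.176.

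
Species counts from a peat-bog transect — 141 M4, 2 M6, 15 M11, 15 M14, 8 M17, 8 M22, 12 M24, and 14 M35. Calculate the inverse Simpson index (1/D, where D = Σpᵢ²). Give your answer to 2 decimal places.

Total N = 141+2+15+15+8+8+12+14 = 215, so the proportions are 0.65581, 0.0093, 0.06977, 0.06977, 0.03721, 0.03721, 0.05581, 0.06512 (working shown to 5 dp, full precision carried).
D = 0.65581² + 0.0093² + 0.06977² + 0.06977² + 0.03721² + 0.03721² + 0.05581² + 0.06512² = 0.43009 + 0.00009 + 0.00487 + 0.00487 + 0.00138 + 0.00138 + 0.00312 + 0.00424 = 0.45004.
So 1/D = 2.2220, i.e. 2.22 to 2 decimal places.

2.22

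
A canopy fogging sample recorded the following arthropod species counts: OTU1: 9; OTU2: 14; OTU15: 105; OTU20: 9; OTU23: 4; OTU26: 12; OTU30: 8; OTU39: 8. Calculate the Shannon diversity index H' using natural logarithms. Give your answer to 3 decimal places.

1.380

Total N = 9+14+105+9+4+12+8+8 = 169, so the proportions are 0.05325, 0.08284, 0.6213, 0.05325, 0.02367, 0.07101, 0.04734, 0.04734 (working shown to 5 dp, full precision carried).
Each pᵢ ln pᵢ term: 0.05325×(-2.93267)=-0.15618, 0.08284×(-2.49084)=-0.20634, 0.6213×(-0.47594)=-0.29570, 0.05325×(-2.93267)=-0.15618, 0.02367×(-3.74360)=-0.08861, 0.07101×(-2.64499)=-0.18781, 0.04734×(-3.05046)=-0.14440, 0.04734×(-3.05046)=-0.14440.
Sum = -1.37962, so H' = 1.380.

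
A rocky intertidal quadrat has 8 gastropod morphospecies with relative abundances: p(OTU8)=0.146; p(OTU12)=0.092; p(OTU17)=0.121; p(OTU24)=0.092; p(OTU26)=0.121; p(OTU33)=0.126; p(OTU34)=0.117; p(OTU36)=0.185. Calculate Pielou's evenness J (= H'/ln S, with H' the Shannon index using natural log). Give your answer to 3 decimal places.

H' = −Σ pᵢ ln pᵢ = −((-0.28093) + (-0.21951) + (-0.25555) + (-0.21951) + (-0.25555) + (-0.26101) + (-0.25103) + (-0.31217)) = 2.05525 (working shown to 5 dp, full precision carried).
With S = 8 species, ln S = 2.07944, so J = 2.05525/2.07944 = 0.98836, i.e. 0.988 to 3 decimal places.

0.988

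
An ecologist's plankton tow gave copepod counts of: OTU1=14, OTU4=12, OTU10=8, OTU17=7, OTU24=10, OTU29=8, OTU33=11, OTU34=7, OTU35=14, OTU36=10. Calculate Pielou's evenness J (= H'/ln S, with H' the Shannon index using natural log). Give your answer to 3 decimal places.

0.987

Total N = 14+12+8+7+10+8+11+7+14+10 = 101, so the proportions are 0.13861, 0.11881, 0.07921, 0.06931, 0.09901, 0.07921, 0.10891, 0.06931, 0.13861, 0.09901 (working shown to 5 dp, full precision carried).
H' = −Σ pᵢ ln pᵢ = −((-0.27391) + (-0.25309) + (-0.20085) + (-0.18499) + (-0.22896) + (-0.20085) + (-0.24148) + (-0.18499) + (-0.27391) + (-0.22896)) = 2.27200.
With S = 10 species, ln S = 2.30259, so J = 2.27200/2.30259 = 0.98672, i.e. 0.987 to 3 decimal places.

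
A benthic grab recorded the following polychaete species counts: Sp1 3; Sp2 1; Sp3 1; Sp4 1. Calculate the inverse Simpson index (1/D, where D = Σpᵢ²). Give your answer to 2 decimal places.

3.00

Total N = 3+1+1+1 = 6, so the proportions are 0.5, 0.16667, 0.16667, 0.16667 (working shown to 5 dp, full precision carried).
D = 0.5² + 0.16667² + 0.16667² + 0.16667² = 0.25000 + 0.02778 + 0.02778 + 0.02778 = 0.33333.
So 1/D = 3.0000, i.e. 3.00 to 2 decimal places.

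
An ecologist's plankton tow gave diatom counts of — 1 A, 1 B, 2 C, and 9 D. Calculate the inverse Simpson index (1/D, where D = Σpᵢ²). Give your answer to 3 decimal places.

Total N = 1+1+2+9 = 13, so the proportions are 0.076923, 0.076923, 0.153846, 0.692308 (working shown to 6 dp, full precision carried).
D = 0.076923² + 0.076923² + 0.153846² + 0.692308² = 0.005917 + 0.005917 + 0.023669 + 0.479290 = 0.514793.
So 1/D = 1.94253, i.e. 1.943 to 3 decimal places.

1.943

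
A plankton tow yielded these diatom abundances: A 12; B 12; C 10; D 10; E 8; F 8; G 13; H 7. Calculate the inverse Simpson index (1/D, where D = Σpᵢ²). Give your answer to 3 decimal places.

Total N = 12+12+10+10+8+8+13+7 = 80, so the proportions are 0.15, 0.15, 0.125, 0.125, 0.1, 0.1, 0.1625, 0.0875 (working shown to 7 dp, full precision carried).
D = 0.15² + 0.15² + 0.125² + 0.125² + 0.1² + 0.1² + 0.1625² + 0.0875² = 0.0225000 + 0.0225000 + 0.0156250 + 0.0156250 + 0.0100000 + 0.0100000 + 0.0264063 + 0.0076562 = 0.1303125.
So 1/D = 7.67386, i.e. 7.674 to 3 decimal places.

7.674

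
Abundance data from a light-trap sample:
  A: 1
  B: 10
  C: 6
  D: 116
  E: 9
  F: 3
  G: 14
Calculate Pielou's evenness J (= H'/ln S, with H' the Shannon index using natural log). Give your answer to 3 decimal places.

Total N = 1+10+6+116+9+3+14 = 159, so the proportions are 0.00629, 0.06289, 0.03774, 0.72956, 0.0566, 0.01887, 0.08805 (working shown to 5 dp, full precision carried).
H' = −Σ pᵢ ln pᵢ = −((-0.03188) + (-0.17398) + (-0.12367) + (-0.23004) + (-0.16255) + (-0.07491) + (-0.21395)) = 1.01098.
With S = 7 species, ln S = 1.94591, so J = 1.01098/1.94591 = 0.51954, i.e. 0.520 to 3 decimal places.

0.520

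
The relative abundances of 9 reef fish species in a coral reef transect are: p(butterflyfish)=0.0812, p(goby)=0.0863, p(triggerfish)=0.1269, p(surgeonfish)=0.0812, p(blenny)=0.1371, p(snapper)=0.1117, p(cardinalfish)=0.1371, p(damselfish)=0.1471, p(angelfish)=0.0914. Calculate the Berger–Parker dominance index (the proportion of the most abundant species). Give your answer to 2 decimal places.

The largest proportion is 0.1471, i.e. d = 0.15 to 2 decimal places.

0.15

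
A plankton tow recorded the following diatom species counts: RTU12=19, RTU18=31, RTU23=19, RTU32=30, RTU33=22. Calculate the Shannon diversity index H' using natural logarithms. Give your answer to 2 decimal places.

Total N = 19+31+19+30+22 = 121, so the proportions are 0.157, 0.2562, 0.157, 0.2479, 0.1818 (working shown to 4 dp, full precision carried).
Each pᵢ ln pᵢ term: 0.157×(-1.8514)=-0.2907, 0.2562×(-1.3618)=-0.3489, 0.157×(-1.8514)=-0.2907, 0.2479×(-1.3946)=-0.3458, 0.1818×(-1.7047)=-0.3100.
Sum = -1.5860, so H' = 1.59.

1.59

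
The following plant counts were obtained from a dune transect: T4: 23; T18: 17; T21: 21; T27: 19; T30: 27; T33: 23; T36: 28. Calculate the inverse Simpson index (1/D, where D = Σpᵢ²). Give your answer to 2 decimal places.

Total N = 23+17+21+19+27+23+28 = 158, so the proportions are 0.14557, 0.107595, 0.132911, 0.120253, 0.170886, 0.14557, 0.177215 (working shown to 6 dp, full precision carried).
D = 0.14557² + 0.107595² + 0.132911² + 0.120253² + 0.170886² + 0.14557² + 0.177215² = 0.021191 + 0.011577 + 0.017665 + 0.014461 + 0.029202 + 0.021191 + 0.031405 = 0.146691.
So 1/D = 6.8170, i.e. 6.82 to 2 decimal places.

6.82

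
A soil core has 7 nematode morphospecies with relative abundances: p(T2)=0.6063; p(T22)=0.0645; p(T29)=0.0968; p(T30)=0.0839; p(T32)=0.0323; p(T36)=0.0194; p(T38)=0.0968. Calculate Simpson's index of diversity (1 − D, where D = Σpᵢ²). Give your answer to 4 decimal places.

D = 0.6063² + 0.0645² + 0.0968² + 0.0839² + 0.0323² + 0.0194² + 0.0968² = 0.367600 + 0.004160 + 0.009370 + 0.007039 + 0.001043 + 0.000376 + 0.009370 = 0.398959 (working shown to 6 dp, full precision carried).
So 1 − D = 0.601041, i.e. 0.6010 to 4 decimal places.

0.6010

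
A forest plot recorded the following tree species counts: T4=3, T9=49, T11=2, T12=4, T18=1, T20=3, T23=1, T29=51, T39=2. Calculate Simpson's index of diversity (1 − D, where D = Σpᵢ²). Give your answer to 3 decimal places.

Total N = 3+49+2+4+1+3+1+51+2 = 116, so the proportions are 0.02586, 0.42241, 0.01724, 0.03448, 0.00862, 0.02586, 0.00862, 0.43966, 0.01724 (working shown to 5 dp, full precision carried).
D = 0.02586² + 0.42241² + 0.01724² + 0.03448² + 0.00862² + 0.02586² + 0.00862² + 0.43966² + 0.01724² = 0.00067 + 0.17843 + 0.00030 + 0.00119 + 0.00007 + 0.00067 + 0.00007 + 0.19330 + 0.00030 = 0.37500.
So 1 − D = 0.62500, i.e. 0.625 to 3 decimal places.

0.625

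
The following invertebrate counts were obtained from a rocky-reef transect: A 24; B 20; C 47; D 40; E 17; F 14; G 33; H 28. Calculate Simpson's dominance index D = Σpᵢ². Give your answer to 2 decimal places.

0.14

Total N = 24+20+47+40+17+14+33+28 = 223, so the proportions are 0.1076, 0.0897, 0.2108, 0.1794, 0.0762, 0.0628, 0.148, 0.1256 (working shown to 4 dp, full precision carried).
D = 0.1076² + 0.0897² + 0.2108² + 0.1794² + 0.0762² + 0.0628² + 0.148² + 0.1256² = 0.0116 + 0.0080 + 0.0444 + 0.0322 + 0.0058 + 0.0039 + 0.0219 + 0.0158 = 0.1436.
To 2 decimal places, D = 0.14.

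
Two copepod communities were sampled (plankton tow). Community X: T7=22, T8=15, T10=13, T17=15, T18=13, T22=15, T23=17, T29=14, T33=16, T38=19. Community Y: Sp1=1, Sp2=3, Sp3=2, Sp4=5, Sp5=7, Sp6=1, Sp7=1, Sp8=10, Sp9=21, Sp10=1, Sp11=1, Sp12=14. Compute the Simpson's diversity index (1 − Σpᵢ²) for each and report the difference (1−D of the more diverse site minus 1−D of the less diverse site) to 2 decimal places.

0.08

Community X: N=159, proportions 0.1384, 0.0943, 0.0818, 0.0943, 0.0818, 0.0943, 0.1069, 0.0881, 0.1006, 0.1195, giving 1−D = 0.8972 (working shown to 4 dp, full precision carried).
Community Y: N=67, proportions 0.0149, 0.0448, 0.0299, 0.0746, 0.1045, 0.0149, 0.0149, 0.1493, 0.3134, 0.0149, 0.0149, 0.209, giving 1−D = 0.8153.
Difference = |0.8972 − 0.8153| = 0.0819, i.e. 0.08 to 2 decimal places.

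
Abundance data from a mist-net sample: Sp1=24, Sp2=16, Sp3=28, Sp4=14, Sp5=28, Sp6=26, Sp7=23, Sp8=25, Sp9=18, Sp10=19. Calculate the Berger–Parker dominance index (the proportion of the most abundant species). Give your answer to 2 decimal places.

Total N = 24+16+28+14+28+26+23+25+18+19 = 221, so the proportions are 0.1086, 0.0724, 0.1267, 0.0633, 0.1267, 0.1176, 0.1041, 0.1131, 0.0814, 0.086 (working shown to 4 dp, full precision carried).
The largest proportion is 0.1267, i.e. d = 0.13 to 2 decimal places.

0.13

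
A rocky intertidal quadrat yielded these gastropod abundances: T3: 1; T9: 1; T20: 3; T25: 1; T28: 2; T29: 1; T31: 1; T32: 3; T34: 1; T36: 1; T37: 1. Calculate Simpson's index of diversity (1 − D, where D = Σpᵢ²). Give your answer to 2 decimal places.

0.88

Total N = 1+1+3+1+2+1+1+3+1+1+1 = 16, so the proportions are 0.0625, 0.0625, 0.1875, 0.0625, 0.125, 0.0625, 0.0625, 0.1875, 0.0625, 0.0625, 0.0625 (working shown to 4 dp, full precision carried).
D = 0.0625² + 0.0625² + 0.1875² + 0.0625² + 0.125² + 0.0625² + 0.0625² + 0.1875² + 0.0625² + 0.0625² + 0.0625² = 0.0039 + 0.0039 + 0.0352 + 0.0039 + 0.0156 + 0.0039 + 0.0039 + 0.0352 + 0.0039 + 0.0039 + 0.0039 = 0.1172.
So 1 − D = 0.8828, i.e. 0.88 to 2 decimal places.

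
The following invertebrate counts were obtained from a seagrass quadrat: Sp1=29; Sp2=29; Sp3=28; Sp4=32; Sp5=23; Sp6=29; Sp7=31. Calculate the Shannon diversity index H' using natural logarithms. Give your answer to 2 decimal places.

1.94

Total N = 29+29+28+32+23+29+31 = 201, so the proportions are 0.1443, 0.1443, 0.1393, 0.1592, 0.1144, 0.1443, 0.1542 (working shown to 4 dp, full precision carried).
Each pᵢ ln pᵢ term: 0.1443×(-1.9360)=-0.2793, 0.1443×(-1.9360)=-0.2793, 0.1393×(-1.9711)=-0.2746, 0.1592×(-1.8376)=-0.2925, 0.1144×(-2.1678)=-0.2481, 0.1443×(-1.9360)=-0.2793, 0.1542×(-1.8693)=-0.2883.
Sum = -1.9415, so H' = 1.94.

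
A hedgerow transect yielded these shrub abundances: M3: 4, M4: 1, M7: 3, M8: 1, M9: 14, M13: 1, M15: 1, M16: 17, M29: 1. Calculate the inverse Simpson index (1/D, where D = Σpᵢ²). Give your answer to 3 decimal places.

Total N = 4+1+3+1+14+1+1+17+1 = 43, so the proportions are 0.0930233, 0.0232558, 0.0697674, 0.0232558, 0.3255814, 0.0232558, 0.0232558, 0.3953488, 0.0232558 (working shown to 7 dp, full precision carried).
D = 0.0930233² + 0.0232558² + 0.0697674² + 0.0232558² + 0.3255814² + 0.0232558² + 0.0232558² + 0.3953488² + 0.0232558² = 0.0086533 + 0.0005408 + 0.0048675 + 0.0005408 + 0.1060032 + 0.0005408 + 0.0005408 + 0.1563007 + 0.0005408 = 0.2785289.
So 1/D = 3.59029, i.e. 3.590 to 3 decimal places.

3.590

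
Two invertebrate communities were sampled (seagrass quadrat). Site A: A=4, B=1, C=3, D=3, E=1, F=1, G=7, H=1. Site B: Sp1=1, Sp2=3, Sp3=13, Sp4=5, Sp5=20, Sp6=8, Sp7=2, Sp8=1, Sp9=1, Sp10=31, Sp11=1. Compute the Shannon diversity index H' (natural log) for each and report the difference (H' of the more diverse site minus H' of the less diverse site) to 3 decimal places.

Site A: N=21, proportions 0.19048, 0.04762, 0.14286, 0.14286, 0.04762, 0.04762, 0.33333, 0.04762, giving H' = 1.81794 (working shown to 5 dp, full precision carried).
Site B: N=86, proportions 0.01163, 0.03488, 0.15116, 0.05814, 0.23256, 0.09302, 0.02326, 0.01163, 0.01163, 0.36047, 0.01163, giving H' = 1.79066.
Difference = |1.81794 − 1.79066| = 0.02728, i.e. 0.027 to 3 decimal places.

0.027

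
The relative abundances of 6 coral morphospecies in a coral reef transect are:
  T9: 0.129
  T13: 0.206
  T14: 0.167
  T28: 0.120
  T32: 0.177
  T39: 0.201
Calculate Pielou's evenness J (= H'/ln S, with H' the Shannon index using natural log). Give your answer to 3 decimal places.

H' = −Σ pᵢ ln pᵢ = −((-0.26418) + (-0.32546) + (-0.29889) + (-0.25443) + (-0.30649) + (-0.32249)) = 1.77195 (working shown to 5 dp, full precision carried).
With S = 6 species, ln S = 1.79176, so J = 1.77195/1.79176 = 0.98894, i.e. 0.989 to 3 decimal places.

0.989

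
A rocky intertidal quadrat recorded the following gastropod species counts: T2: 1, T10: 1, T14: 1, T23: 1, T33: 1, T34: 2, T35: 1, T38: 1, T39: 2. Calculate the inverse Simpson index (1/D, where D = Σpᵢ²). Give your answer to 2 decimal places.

8.07

Total N = 1+1+1+1+1+2+1+1+2 = 11, so the proportions are 0.090909, 0.090909, 0.090909, 0.090909, 0.090909, 0.181818, 0.090909, 0.090909, 0.181818 (working shown to 6 dp, full precision carried).
D = 0.090909² + 0.090909² + 0.090909² + 0.090909² + 0.090909² + 0.181818² + 0.090909² + 0.090909² + 0.181818² = 0.008264 + 0.008264 + 0.008264 + 0.008264 + 0.008264 + 0.033058 + 0.008264 + 0.008264 + 0.033058 = 0.123967.
So 1/D = 8.0667, i.e. 8.07 to 2 decimal places.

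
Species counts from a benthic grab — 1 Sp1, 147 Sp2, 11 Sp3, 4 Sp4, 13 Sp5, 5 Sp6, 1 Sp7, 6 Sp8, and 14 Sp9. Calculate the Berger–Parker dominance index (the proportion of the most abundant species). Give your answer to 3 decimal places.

Total N = 1+147+11+4+13+5+1+6+14 = 202, so the proportions are 0.00495, 0.72772, 0.05446, 0.0198, 0.06436, 0.02475, 0.00495, 0.0297, 0.06931 (working shown to 5 dp, full precision carried).
The largest proportion is 0.72772, i.e. d = 0.728 to 3 decimal places.

0.728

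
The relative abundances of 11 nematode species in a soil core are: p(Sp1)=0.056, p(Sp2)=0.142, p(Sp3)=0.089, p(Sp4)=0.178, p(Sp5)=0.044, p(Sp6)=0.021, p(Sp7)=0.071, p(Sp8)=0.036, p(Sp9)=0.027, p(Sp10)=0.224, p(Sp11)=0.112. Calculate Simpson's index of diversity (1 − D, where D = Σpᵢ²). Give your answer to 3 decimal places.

D = 0.056² + 0.142² + 0.089² + 0.178² + 0.044² + 0.021² + 0.071² + 0.036² + 0.027² + 0.224² + 0.112² = 0.00314 + 0.02016 + 0.00792 + 0.03168 + 0.00194 + 0.00044 + 0.00504 + 0.00130 + 0.00073 + 0.05018 + 0.01254 = 0.13507 (working shown to 5 dp, full precision carried).
So 1 − D = 0.86493, i.e. 0.865 to 3 decimal places.

0.865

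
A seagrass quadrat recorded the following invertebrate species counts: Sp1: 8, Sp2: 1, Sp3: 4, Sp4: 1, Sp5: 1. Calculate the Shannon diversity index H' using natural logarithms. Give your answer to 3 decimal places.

Total N = 8+1+4+1+1 = 15, so the proportions are 0.53333, 0.06667, 0.26667, 0.06667, 0.06667 (working shown to 5 dp, full precision carried).
Each pᵢ ln pᵢ term: 0.53333×(-0.62861)=-0.33526, 0.06667×(-2.70805)=-0.18054, 0.26667×(-1.32176)=-0.35247, 0.06667×(-2.70805)=-0.18054, 0.06667×(-2.70805)=-0.18054.
Sum = -1.22934, so H' = 1.229.

1.229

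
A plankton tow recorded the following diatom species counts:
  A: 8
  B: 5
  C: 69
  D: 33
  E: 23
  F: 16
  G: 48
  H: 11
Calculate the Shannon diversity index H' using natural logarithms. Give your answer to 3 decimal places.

Total N = 8+5+69+33+23+16+48+11 = 213, so the proportions are 0.03756, 0.02347, 0.32394, 0.15493, 0.10798, 0.07512, 0.22535, 0.05164 (working shown to 5 dp, full precision carried).
Each pᵢ ln pᵢ term: 0.03756×(-3.28185)=-0.12326, 0.02347×(-3.75185)=-0.08807, 0.32394×(-1.12719)=-0.36514, 0.15493×(-1.86478)=-0.28891, 0.10798×(-2.22580)=-0.24034, 0.07512×(-2.58870)=-0.19446, 0.22535×(-1.49009)=-0.33580, 0.05164×(-2.96340)=-0.15304.
Sum = -1.78902, so H' = 1.789.

1.789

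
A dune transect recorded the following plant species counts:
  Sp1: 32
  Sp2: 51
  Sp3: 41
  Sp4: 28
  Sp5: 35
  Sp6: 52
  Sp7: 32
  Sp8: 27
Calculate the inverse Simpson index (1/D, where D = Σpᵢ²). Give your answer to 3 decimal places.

Total N = 32+51+41+28+35+52+32+27 = 298, so the proportions are 0.1073826, 0.1711409, 0.1375839, 0.0939597, 0.1174497, 0.1744966, 0.1073826, 0.090604 (working shown to 7 dp, full precision carried).
D = 0.1073826² + 0.1711409² + 0.1375839² + 0.0939597² + 0.1174497² + 0.1744966² + 0.1073826² + 0.090604² = 0.0115310 + 0.0292892 + 0.0189293 + 0.0088284 + 0.0137944 + 0.0304491 + 0.0115310 + 0.0082091 = 0.1325616.
So 1/D = 7.54366, i.e. 7.544 to 3 decimal places.

7.544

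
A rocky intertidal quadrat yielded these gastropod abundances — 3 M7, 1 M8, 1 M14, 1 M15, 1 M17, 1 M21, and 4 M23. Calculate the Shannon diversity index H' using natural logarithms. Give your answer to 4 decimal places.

1.7482

Total N = 3+1+1+1+1+1+4 = 12, so the proportions are 0.25, 0.083333, 0.083333, 0.083333, 0.083333, 0.083333, 0.333333 (working shown to 6 dp, full precision carried).
Each pᵢ ln pᵢ term: 0.25×(-1.386294)=-0.346574, 0.083333×(-2.484907)=-0.207076, 0.083333×(-2.484907)=-0.207076, 0.083333×(-2.484907)=-0.207076, 0.083333×(-2.484907)=-0.207076, 0.083333×(-2.484907)=-0.207076, 0.333333×(-1.098612)=-0.366204.
Sum = -1.748155, so H' = 1.7482.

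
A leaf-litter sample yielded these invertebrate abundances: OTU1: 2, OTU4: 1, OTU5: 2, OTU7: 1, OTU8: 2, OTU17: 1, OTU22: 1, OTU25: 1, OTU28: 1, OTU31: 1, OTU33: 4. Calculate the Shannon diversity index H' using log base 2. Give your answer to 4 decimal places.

Total N = 2+1+2+1+2+1+1+1+1+1+4 = 17, so the proportions are 0.117647, 0.058824, 0.117647, 0.058824, 0.117647, 0.058824, 0.058824, 0.058824, 0.058824, 0.058824, 0.235294 (working shown to 6 dp, full precision carried).
Each pᵢ log₂ pᵢ term: 0.117647×(-3.087463)=-0.363231, 0.058824×(-4.087463)=-0.240439, 0.117647×(-3.087463)=-0.363231, 0.058824×(-4.087463)=-0.240439, 0.117647×(-3.087463)=-0.363231, 0.058824×(-4.087463)=-0.240439, 0.058824×(-4.087463)=-0.240439, 0.058824×(-4.087463)=-0.240439, 0.058824×(-4.087463)=-0.240439, 0.058824×(-4.087463)=-0.240439, 0.235294×(-2.087463)=-0.491168.
Sum = -3.263933, so H' = 3.2639.

3.2639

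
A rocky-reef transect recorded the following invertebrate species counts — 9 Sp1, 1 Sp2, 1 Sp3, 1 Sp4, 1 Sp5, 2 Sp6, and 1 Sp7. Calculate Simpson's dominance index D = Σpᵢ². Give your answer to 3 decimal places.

Total N = 9+1+1+1+1+2+1 = 16, so the proportions are 0.5625, 0.0625, 0.0625, 0.0625, 0.0625, 0.125, 0.0625 (working shown to 5 dp, full precision carried).
D = 0.5625² + 0.0625² + 0.0625² + 0.0625² + 0.0625² + 0.125² + 0.0625² = 0.31641 + 0.00391 + 0.00391 + 0.00391 + 0.00391 + 0.01562 + 0.00391 = 0.35156.
To 3 decimal places, D = 0.352.

0.352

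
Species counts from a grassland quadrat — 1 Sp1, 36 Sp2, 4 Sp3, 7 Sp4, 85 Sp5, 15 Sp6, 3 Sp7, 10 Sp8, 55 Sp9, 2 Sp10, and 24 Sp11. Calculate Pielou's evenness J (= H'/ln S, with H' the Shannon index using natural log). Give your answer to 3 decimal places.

Total N = 1+36+4+7+85+15+3+10+55+2+24 = 242, so the proportions are 0.00413, 0.14876, 0.01653, 0.02893, 0.35124, 0.06198, 0.0124, 0.04132, 0.22727, 0.00826, 0.09917 (working shown to 5 dp, full precision carried).
H' = −Σ pᵢ ln pᵢ = −((-0.02268) + (-0.28345) + (-0.06781) + (-0.10248) + (-0.36750) + (-0.17237) + (-0.05443) + (-0.13167) + (-0.33673) + (-0.03963) + (-0.22918)) = 1.80793.
With S = 11 species, ln S = 2.39790, so J = 1.80793/2.39790 = 0.75397, i.e. 0.754 to 3 decimal places.

0.754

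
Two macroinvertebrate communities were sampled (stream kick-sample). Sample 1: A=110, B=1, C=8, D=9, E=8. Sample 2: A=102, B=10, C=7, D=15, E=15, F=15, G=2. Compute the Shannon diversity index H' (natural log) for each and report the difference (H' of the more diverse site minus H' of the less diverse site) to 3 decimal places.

Sample 1: N=136, proportions 0.80882, 0.00735, 0.05882, 0.06618, 0.05882, giving H' = 0.72075 (working shown to 5 dp, full precision carried).
Sample 2: N=166, proportions 0.61446, 0.06024, 0.04217, 0.09036, 0.09036, 0.09036, 0.01205, giving H' = 1.30691.
Difference = |0.72075 − 1.30691| = 0.58616, i.e. 0.586 to 3 decimal places.

0.586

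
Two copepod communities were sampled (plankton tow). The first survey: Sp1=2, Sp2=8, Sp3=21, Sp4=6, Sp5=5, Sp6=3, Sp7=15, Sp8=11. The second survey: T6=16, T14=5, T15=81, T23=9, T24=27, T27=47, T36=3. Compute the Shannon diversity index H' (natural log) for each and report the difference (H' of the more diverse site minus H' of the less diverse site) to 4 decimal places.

The first survey: N=71, proportions 0.028169, 0.112676, 0.295775, 0.084507, 0.070423, 0.042254, 0.211268, 0.15493, giving H' = 1.853553 (working shown to 6 dp, full precision carried).
The second survey: N=188, proportions 0.085106, 0.026596, 0.430851, 0.047872, 0.143617, 0.25, 0.015957, giving H' = 1.505727.
Difference = |1.853553 − 1.505727| = 0.347826, i.e. 0.3478 to 4 decimal places.

0.3478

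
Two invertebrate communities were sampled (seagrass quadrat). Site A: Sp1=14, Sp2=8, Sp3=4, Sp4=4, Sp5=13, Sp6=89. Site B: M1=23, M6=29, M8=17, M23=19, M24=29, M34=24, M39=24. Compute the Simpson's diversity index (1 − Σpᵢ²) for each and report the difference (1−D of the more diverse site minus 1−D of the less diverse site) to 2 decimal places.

0.33

Site A: N=132, proportions 0.1061, 0.0606, 0.0303, 0.0303, 0.0985, 0.6742, giving 1−D = 0.5189 (working shown to 4 dp, full precision carried).
Site B: N=165, proportions 0.1394, 0.1758, 0.103, 0.1152, 0.1758, 0.1455, 0.1455, giving 1−D = 0.8526.
Difference = |0.5189 − 0.8526| = 0.3337, i.e. 0.33 to 2 decimal places.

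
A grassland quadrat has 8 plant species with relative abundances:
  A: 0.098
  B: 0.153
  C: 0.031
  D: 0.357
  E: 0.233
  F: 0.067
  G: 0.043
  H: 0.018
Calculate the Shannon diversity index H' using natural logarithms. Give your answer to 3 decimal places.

1.718

Each pᵢ ln pᵢ term (working shown to 5 dp, full precision carried): 0.098×(-2.32279)=-0.22763, 0.153×(-1.87732)=-0.28723, 0.031×(-3.47377)=-0.10769, 0.357×(-1.03002)=-0.36772, 0.233×(-1.45672)=-0.33942, 0.067×(-2.70306)=-0.18111, 0.043×(-3.14656)=-0.13530, 0.018×(-4.01738)=-0.07231.
Sum = -1.71840, so H' = 1.718.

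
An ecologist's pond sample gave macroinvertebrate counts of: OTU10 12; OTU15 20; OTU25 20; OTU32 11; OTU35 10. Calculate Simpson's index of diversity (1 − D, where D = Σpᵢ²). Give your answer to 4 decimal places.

Total N = 12+20+20+11+10 = 73, so the proportions are 0.164384, 0.273973, 0.273973, 0.150685, 0.136986 (working shown to 6 dp, full precision carried).
D = 0.164384² + 0.273973² + 0.273973² + 0.150685² + 0.136986² = 0.027022 + 0.075061 + 0.075061 + 0.022706 + 0.018765 = 0.218615.
So 1 − D = 0.781385, i.e. 0.7814 to 4 decimal places.

0.7814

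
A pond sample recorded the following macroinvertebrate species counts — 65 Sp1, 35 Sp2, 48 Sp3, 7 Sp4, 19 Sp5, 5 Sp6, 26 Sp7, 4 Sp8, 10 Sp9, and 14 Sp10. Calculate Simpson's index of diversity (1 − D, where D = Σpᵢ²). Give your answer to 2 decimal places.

Total N = 65+35+48+7+19+5+26+4+10+14 = 233, so the proportions are 0.279, 0.1502, 0.206, 0.03, 0.0815, 0.0215, 0.1116, 0.0172, 0.0429, 0.0601 (working shown to 4 dp, full precision carried).
D = 0.279² + 0.1502² + 0.206² + 0.03² + 0.0815² + 0.0215² + 0.1116² + 0.0172² + 0.0429² + 0.0601² = 0.0778 + 0.0226 + 0.0424 + 0.0009 + 0.0066 + 0.0005 + 0.0125 + 0.0003 + 0.0018 + 0.0036 = 0.1690.
So 1 − D = 0.8310, i.e. 0.83 to 2 decimal places.

0.83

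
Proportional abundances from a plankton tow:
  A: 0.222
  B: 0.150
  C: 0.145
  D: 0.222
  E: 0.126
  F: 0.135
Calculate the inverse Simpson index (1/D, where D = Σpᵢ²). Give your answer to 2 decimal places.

5.68

D = 0.222² + 0.15² + 0.145² + 0.222² + 0.126² + 0.135² = 0.049284 + 0.022500 + 0.021025 + 0.049284 + 0.015876 + 0.018225 = 0.176194 (working shown to 6 dp, full precision carried).
So 1/D = 5.6756, i.e. 5.68 to 2 decimal places.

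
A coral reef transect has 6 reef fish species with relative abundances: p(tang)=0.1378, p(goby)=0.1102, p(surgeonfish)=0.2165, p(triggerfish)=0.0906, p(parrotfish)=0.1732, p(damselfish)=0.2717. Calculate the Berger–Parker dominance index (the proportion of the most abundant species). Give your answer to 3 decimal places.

The largest proportion is 0.2717, i.e. d = 0.272 to 3 decimal places.

0.272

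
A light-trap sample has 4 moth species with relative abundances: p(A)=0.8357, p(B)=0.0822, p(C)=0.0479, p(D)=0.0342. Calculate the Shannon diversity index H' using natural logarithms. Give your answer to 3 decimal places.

0.616

Each pᵢ ln pᵢ term (working shown to 5 dp, full precision carried): 0.8357×(-0.17949)=-0.15000, 0.0822×(-2.49860)=-0.20538, 0.0479×(-3.03864)=-0.14555, 0.0342×(-3.37553)=-0.11544.
Sum = -0.61637, so H' = 0.616.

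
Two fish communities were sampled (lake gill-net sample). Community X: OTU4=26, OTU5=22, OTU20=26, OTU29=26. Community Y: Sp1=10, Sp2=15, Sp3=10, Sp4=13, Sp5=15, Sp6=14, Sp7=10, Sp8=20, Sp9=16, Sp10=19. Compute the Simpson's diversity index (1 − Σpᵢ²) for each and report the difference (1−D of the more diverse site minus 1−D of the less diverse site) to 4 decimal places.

Community X: N=100, proportions 0.26, 0.22, 0.26, 0.26, giving 1−D = 0.748800 (working shown to 6 dp, full precision carried).
Community Y: N=142, proportions 0.070423, 0.105634, 0.070423, 0.091549, 0.105634, 0.098592, 0.070423, 0.140845, 0.112676, 0.133803, giving 1−D = 0.894267.
Difference = |0.748800 − 0.894267| = 0.145467, i.e. 0.1455 to 4 decimal places.

0.1455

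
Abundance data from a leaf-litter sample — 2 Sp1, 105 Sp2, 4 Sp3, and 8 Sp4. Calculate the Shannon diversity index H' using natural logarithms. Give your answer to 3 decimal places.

0.475

Total N = 2+105+4+8 = 119, so the proportions are 0.01681, 0.88235, 0.03361, 0.06723 (working shown to 5 dp, full precision carried).
Each pᵢ ln pᵢ term: 0.01681×(-4.08598)=-0.06867, 0.88235×(-0.12516)=-0.11044, 0.03361×(-3.39283)=-0.11404, 0.06723×(-2.69968)=-0.18149.
Sum = -0.47465, so H' = 0.475.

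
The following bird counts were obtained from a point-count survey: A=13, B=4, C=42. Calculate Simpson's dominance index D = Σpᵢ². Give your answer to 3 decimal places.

0.560

Total N = 13+4+42 = 59, so the proportions are 0.22034, 0.0678, 0.71186 (working shown to 5 dp, full precision carried).
D = 0.22034² + 0.0678² + 0.71186² = 0.04855 + 0.00460 + 0.50675 = 0.55990.
To 3 decimal places, D = 0.560.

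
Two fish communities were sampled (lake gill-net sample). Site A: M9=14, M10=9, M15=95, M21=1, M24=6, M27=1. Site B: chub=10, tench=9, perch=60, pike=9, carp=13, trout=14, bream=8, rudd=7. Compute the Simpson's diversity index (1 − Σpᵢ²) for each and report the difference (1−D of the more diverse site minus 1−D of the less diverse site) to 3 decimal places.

Site A: N=126, proportions 0.1111111, 0.0714286, 0.7539683, 0.0079365, 0.047619, 0.0079365, giving 1−D = 0.4116906 (working shown to 7 dp, full precision carried).
Site B: N=130, proportions 0.0769231, 0.0692308, 0.4615385, 0.0692308, 0.1, 0.1076923, 0.0615385, 0.0538462, giving 1−D = 0.7431953.
Difference = |0.4116906 − 0.7431953| = 0.3315047, i.e. 0.332 to 3 decimal places.

0.332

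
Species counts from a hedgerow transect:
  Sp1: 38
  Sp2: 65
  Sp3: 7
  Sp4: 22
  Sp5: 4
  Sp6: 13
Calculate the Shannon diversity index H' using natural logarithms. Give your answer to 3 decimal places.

Total N = 38+65+7+22+4+13 = 149, so the proportions are 0.25503, 0.43624, 0.04698, 0.14765, 0.02685, 0.08725 (working shown to 5 dp, full precision carried).
Each pᵢ ln pᵢ term: 0.25503×(-1.36636)=-0.34847, 0.43624×(-0.82956)=-0.36189, 0.04698×(-3.05804)=-0.14367, 0.14765×(-1.91290)=-0.28244, 0.02685×(-3.61765)=-0.09712, 0.08725×(-2.43900)=-0.21280.
Sum = -1.44638, so H' = 1.446.

1.446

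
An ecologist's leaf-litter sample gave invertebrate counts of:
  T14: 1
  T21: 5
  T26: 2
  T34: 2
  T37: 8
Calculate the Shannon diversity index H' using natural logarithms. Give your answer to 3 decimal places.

1.365

Total N = 1+5+2+2+8 = 18, so the proportions are 0.05556, 0.27778, 0.11111, 0.11111, 0.44444 (working shown to 5 dp, full precision carried).
Each pᵢ ln pᵢ term: 0.05556×(-2.89037)=-0.16058, 0.27778×(-1.28093)=-0.35581, 0.11111×(-2.19722)=-0.24414, 0.11111×(-2.19722)=-0.24414, 0.44444×(-0.81093)=-0.36041.
Sum = -1.36508, so H' = 1.365.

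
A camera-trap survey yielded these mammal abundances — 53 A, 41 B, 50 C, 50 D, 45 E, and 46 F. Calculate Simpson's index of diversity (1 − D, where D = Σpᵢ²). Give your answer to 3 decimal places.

Total N = 53+41+50+50+45+46 = 285, so the proportions are 0.18596, 0.14386, 0.17544, 0.17544, 0.15789, 0.1614 (working shown to 5 dp, full precision carried).
D = 0.18596² + 0.14386² + 0.17544² + 0.17544² + 0.15789² + 0.1614² = 0.03458 + 0.02070 + 0.03078 + 0.03078 + 0.02493 + 0.02605 = 0.16782.
So 1 − D = 0.83218, i.e. 0.832 to 3 decimal places.

0.832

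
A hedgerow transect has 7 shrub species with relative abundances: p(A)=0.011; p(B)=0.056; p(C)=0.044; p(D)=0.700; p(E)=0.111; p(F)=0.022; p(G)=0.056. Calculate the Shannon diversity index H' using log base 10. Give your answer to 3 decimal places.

Each pᵢ log₁₀ pᵢ term (working shown to 5 dp, full precision carried): 0.011×(-1.95861)=-0.02154, 0.056×(-1.25181)=-0.07010, 0.044×(-1.35655)=-0.05969, 0.7×(-0.15490)=-0.10843, 0.111×(-0.95468)=-0.10597, 0.022×(-1.65758)=-0.03647, 0.056×(-1.25181)=-0.07010.
Sum = -0.47230, so H' = 0.472.

0.472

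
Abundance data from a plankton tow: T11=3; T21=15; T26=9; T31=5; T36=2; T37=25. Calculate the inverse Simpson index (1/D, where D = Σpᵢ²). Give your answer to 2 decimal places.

3.59

Total N = 3+15+9+5+2+25 = 59, so the proportions are 0.050847, 0.254237, 0.152542, 0.084746, 0.033898, 0.423729 (working shown to 6 dp, full precision carried).
D = 0.050847² + 0.254237² + 0.152542² + 0.084746² + 0.033898² + 0.423729² = 0.002585 + 0.064637 + 0.023269 + 0.007182 + 0.001149 + 0.179546 = 0.278368.
So 1/D = 3.5924, i.e. 3.59 to 2 decimal places.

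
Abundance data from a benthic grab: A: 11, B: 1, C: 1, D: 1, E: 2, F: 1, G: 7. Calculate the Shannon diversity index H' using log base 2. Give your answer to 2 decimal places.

2.10

Total N = 11+1+1+1+2+1+7 = 24, so the proportions are 0.4583, 0.0417, 0.0417, 0.0417, 0.0833, 0.0417, 0.2917 (working shown to 4 dp, full precision carried).
Each pᵢ log₂ pᵢ term: 0.4583×(-1.1255)=-0.5159, 0.0417×(-4.5850)=-0.1910, 0.0417×(-4.5850)=-0.1910, 0.0417×(-4.5850)=-0.1910, 0.0833×(-3.5850)=-0.2987, 0.0417×(-4.5850)=-0.1910, 0.2917×(-1.7776)=-0.5185.
Sum = -2.0972, so H' = 2.10.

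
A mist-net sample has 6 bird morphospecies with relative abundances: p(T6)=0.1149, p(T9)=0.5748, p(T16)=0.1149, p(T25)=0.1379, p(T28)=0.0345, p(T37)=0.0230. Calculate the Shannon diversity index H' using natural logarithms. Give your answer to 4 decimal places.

Each pᵢ ln pᵢ term (working shown to 6 dp, full precision carried): 0.1149×(-2.163693)=-0.248608, 0.5748×(-0.553733)=-0.318286, 0.1149×(-2.163693)=-0.248608, 0.1379×(-1.981226)=-0.273211, 0.0345×(-3.366796)=-0.116154, 0.023×(-3.772261)=-0.086762.
Sum = -1.291630, so H' = 1.2916.

1.2916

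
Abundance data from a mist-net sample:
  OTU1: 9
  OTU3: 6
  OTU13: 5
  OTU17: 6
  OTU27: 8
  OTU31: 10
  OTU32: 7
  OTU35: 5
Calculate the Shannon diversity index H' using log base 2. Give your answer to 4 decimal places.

Total N = 9+6+5+6+8+10+7+5 = 56, so the proportions are 0.160714, 0.107143, 0.089286, 0.107143, 0.142857, 0.178571, 0.125, 0.089286 (working shown to 6 dp, full precision carried).
Each pᵢ log₂ pᵢ term: 0.160714×(-2.637430)=-0.423873, 0.107143×(-3.222392)=-0.345256, 0.089286×(-3.485427)=-0.311199, 0.107143×(-3.222392)=-0.345256, 0.142857×(-2.807355)=-0.401051, 0.178571×(-2.485427)=-0.443826, 0.125×(-3.000000)=-0.375000, 0.089286×(-3.485427)=-0.311199.
Sum = -2.956660, so H' = 2.9567.

2.9567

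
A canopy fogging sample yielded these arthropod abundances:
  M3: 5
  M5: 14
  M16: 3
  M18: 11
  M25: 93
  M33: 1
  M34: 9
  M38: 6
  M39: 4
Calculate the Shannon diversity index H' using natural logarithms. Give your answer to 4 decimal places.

1.3379

Total N = 5+14+3+11+93+1+9+6+4 = 146, so the proportions are 0.034247, 0.09589, 0.020548, 0.075342, 0.636986, 0.006849, 0.061644, 0.041096, 0.027397 (working shown to 6 dp, full precision carried).
Each pᵢ ln pᵢ term: 0.034247×(-3.374169)=-0.115554, 0.09589×(-2.344549)=-0.224820, 0.020548×(-3.884994)=-0.079829, 0.075342×(-2.585711)=-0.194814, 0.636986×(-0.451007)=-0.287285, 0.006849×(-4.983607)=-0.034134, 0.061644×(-2.786382)=-0.171763, 0.041096×(-3.191847)=-0.131172, 0.027397×(-3.597312)=-0.098557.
Sum = -1.337927, so H' = 1.3379.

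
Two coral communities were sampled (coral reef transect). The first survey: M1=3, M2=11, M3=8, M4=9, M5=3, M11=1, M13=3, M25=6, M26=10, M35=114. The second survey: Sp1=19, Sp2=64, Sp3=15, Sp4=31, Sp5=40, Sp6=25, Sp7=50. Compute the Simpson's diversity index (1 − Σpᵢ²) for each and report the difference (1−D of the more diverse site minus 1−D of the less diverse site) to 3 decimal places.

The first survey: N=168, proportions 0.0178571, 0.0654762, 0.047619, 0.0535714, 0.0178571, 0.0059524, 0.0178571, 0.0357143, 0.0595238, 0.6785714, giving 1−D = 0.5243056 (working shown to 7 dp, full precision carried).
The second survey: N=244, proportions 0.0778689, 0.2622951, 0.0614754, 0.1270492, 0.1639344, 0.102459, 0.204918, giving 1−D = 0.8258533.
Difference = |0.5243056 − 0.8258533| = 0.3015477, i.e. 0.302 to 3 decimal places.

0.302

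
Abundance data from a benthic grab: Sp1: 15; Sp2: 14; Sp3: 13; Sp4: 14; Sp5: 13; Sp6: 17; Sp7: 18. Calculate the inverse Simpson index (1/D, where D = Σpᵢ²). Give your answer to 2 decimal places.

6.90

Total N = 15+14+13+14+13+17+18 = 104, so the proportions are 0.144231, 0.134615, 0.125, 0.134615, 0.125, 0.163462, 0.173077 (working shown to 6 dp, full precision carried).
D = 0.144231² + 0.134615² + 0.125² + 0.134615² + 0.125² + 0.163462² + 0.173077² = 0.020803 + 0.018121 + 0.015625 + 0.018121 + 0.015625 + 0.026720 + 0.029956 = 0.144970.
So 1/D = 6.8980, i.e. 6.90 to 2 decimal places.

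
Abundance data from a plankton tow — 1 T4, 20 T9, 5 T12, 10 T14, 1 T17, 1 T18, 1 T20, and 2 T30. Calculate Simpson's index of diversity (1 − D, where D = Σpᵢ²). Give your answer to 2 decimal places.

Total N = 1+20+5+10+1+1+1+2 = 41, so the proportions are 0.0244, 0.4878, 0.122, 0.2439, 0.0244, 0.0244, 0.0244, 0.0488 (working shown to 4 dp, full precision carried).
D = 0.0244² + 0.4878² + 0.122² + 0.2439² + 0.0244² + 0.0244² + 0.0244² + 0.0488² = 0.0006 + 0.2380 + 0.0149 + 0.0595 + 0.0006 + 0.0006 + 0.0006 + 0.0024 = 0.3171.
So 1 − D = 0.6829, i.e. 0.68 to 2 decimal places.

0.68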